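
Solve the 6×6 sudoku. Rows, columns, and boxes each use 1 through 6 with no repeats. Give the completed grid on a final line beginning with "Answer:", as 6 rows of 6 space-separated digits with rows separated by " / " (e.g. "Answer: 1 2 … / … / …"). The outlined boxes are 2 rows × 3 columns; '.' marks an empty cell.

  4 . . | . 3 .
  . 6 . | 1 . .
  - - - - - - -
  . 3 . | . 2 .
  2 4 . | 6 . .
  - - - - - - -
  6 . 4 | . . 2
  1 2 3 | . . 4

Step 1. [r2c6∈{5}] r2c6's peers cover all but 5, so r2c6=5.
Step 2. [r6c4∈{5}] only 5 remains possible at r6c4, so r6c4=5.
Step 3. [r3c6∈{1}] r3c6 has the single candidate 1. So r3c6=1.
Step 4. [r3c1∈{5}] nothing but 5 survives at r3c1, so r3c1=5.
Step 5. [r1c3∈{1,2,5}] across col 3, 5 lands solely at r1c3 ⇒ r1c3=5.
Step 6. [r2c3∈{2}] r2c3's peers cover all but 2 ⇒ r2c3=2.
Step 7. [r5c2∈{5}] only 5 remains possible at r5c2 ⇒ r5c2=5.
Step 8. [r1c2∈{1}] r1c2 is down to just 1, so r1c2=1.
Step 9. [r4c6∈{3}] only 3 remains possible at r4c6, so r4c6=3.
Step 10. [r3c3∈{6}] r3c3 has the single candidate 6, so r3c3=6.
Step 11. [r5c5∈{1}] only 1 remains possible at r5c5. So r5c5=1.
Step 12. [r1c6∈{6}] only 6 remains possible at r1c6 ⇒ r1c6=6.
Step 13. [r4c5∈{5}] nothing but 5 survives at r4c5, so r4c5=5.
Step 14. [r4c3∈{1}] r4c3 has the single candidate 1 ⇒ r4c3=1.
Step 15. [r3c4∈{4}] r3c4's peers cover all but 4 ⇒ r3c4=4.
Step 16. [r1c4∈{2}] only 2 remains possible at r1c4. So r1c4=2.
Step 17. [r6c5∈{6}] r6c5's peers cover all but 6. So r6c5=6.
Step 18. [r2c1∈{3}] r2c1 is down to just 3, so r2c1=3.
Step 19. [r2c5∈{4}] r2c5 has the single candidate 4 ⇒ r2c5=4.
Step 20. [r5c4∈{3}] r5c4's peers cover all but 3, so r5c4=3.

Answer: 4 1 5 2 3 6 / 3 6 2 1 4 5 / 5 3 6 4 2 1 / 2 4 1 6 5 3 / 6 5 4 3 1 2 / 1 2 3 5 6 4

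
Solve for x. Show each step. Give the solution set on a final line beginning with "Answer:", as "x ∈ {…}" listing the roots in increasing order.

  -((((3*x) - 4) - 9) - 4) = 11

Step 1. [-((((3*x) - 4) - 9) - 4) = 11] flip signs both sides ⇒ neg: (((3*x) - 4) - 9) - 4 = -11.
Step 2. [(((3*x) - 4) - 9) - 4 = -11] add 4: x sits inside (… - 4) ⇒ sub: ((3*x) - 4) - 9 = -7.
Step 3. [((3*x) - 4) - 9 = -7] -9 is outermost — add 9 both sides, so sub: (3*x) - 4 = 2.
Step 4. [(3*x) - 4 = 2] the outer -4 inverts by adding 4, so sub: 3*x = 6.
Step 5. [3*x = 6] 3 out front; divide by 3. So div: x = 2.

Answer: x ∈ {2}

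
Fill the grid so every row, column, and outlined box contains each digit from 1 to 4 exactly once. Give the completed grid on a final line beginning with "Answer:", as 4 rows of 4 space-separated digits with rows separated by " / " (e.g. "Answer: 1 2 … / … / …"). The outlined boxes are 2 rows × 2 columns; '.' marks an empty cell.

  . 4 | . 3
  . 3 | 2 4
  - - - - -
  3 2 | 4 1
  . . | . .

Step 1. [r2c1∈{1}] r2c1's peers cover all but 1. So r2c1=1.
Step 2. [r4c3∈{3}] nothing but 3 survives at r4c3 ⇒ r4c3=3.
Step 3. [r1c1∈{2}] r1c1 is down to just 2 ⇒ r1c1=2.
Step 4. [r4c1∈{4}] only 4 remains possible at r4c1. So r4c1=4.
Step 5. [r1c3∈{1}] nothing but 1 survives at r1c3, so r1c3=1.
Step 6. [r4c4∈{2}] r4c4's peers cover all but 2, so r4c4=2.
Step 7. [r4c2∈{1}] r4c2's peers cover all but 1, so r4c2=1.

Answer: 2 4 1 3 / 1 3 2 4 / 3 2 4 1 / 4 1 3 2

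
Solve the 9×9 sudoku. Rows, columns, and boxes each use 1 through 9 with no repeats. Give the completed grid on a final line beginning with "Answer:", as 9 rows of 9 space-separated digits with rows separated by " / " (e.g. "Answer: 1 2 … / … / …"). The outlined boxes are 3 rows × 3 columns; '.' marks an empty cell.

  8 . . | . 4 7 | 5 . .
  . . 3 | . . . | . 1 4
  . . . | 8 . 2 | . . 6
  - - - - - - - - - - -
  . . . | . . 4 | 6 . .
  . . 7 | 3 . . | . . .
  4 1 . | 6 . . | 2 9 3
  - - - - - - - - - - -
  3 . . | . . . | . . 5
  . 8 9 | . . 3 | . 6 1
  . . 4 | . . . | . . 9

Step 1. [r6c5∈{5,7,8}] r6c5 is the only open cell in row 6 admitting 7, so r6c5=7.
Step 2. [r5c9∈{8}] r5c9 is down to just 8. So r5c9=8.
Step 3. [r3c5∈{1,3,5,9}] 3 has one home in col 5: r3c5. So r3c5=3.
Step 4. [r3c8∈{7}] r3c8 has the single candidate 7 ⇒ r3c8=7.
Step 5. [r4c8∈{5}] r4c8 has the single candidate 5 ⇒ r4c8=5.
Step 6. [r1c4∈{1,9}] 1 has one home in box 2: r1c4 ⇒ r1c4=1.
Step 7. [r1c2∈{2,6,9}] 9 has one home in row 1: r1c2. So r1c2=9.
Step 8. [r4c5∈{1,2,8,9}] across row 4, 1 lands solely at r4c5 ⇒ r4c5=1.
Step 9. [r1c3∈{2,6}] across row 1, 6 lands solely at r1c3, so r1c3=6.
Step 10. [r6c6∈{5,8}] 8 has one home in box 5: r6c6. So r6c6=8.
Step 11. [r2c7∈{8,9}] 8 has one home in row 2: r2c7 ⇒ r2c7=8.
Step 12. [r6c3∈{5}] r6c3's peers cover all but 5. So r6c3=5.
Step 13. [r3c3∈{1}] only 1 remains possible at r3c3 ⇒ r3c3=1.
Step 14. [r7c3∈{2}] r7c3's peers cover all but 2, so r7c3=2.
Step 15. [r9c8∈{2,3,8}] box 9 places 2 nowhere but r9c8, so r9c8=2.
Step 16. [r3c1∈{5}] r3c1 has the single candidate 5. So r3c1=5.
Step 17. [r8c1∈{7}] r8c1 is down to just 7, so r8c1=7.
Step 18. [r7c2∈{6}] r7c2's peers cover all but 6 ⇒ r7c2=6.
Step 19. [r5c2∈{2}] nothing but 2 survives at r5c2, so r5c2=2.
Step 20. [r8c7∈{4}] only 4 remains possible at r8c7, so r8c7=4.
Step 21. [r9c2∈{5}] nothing but 5 survives at r9c2 ⇒ r9c2=5.
Step 22. [r7c7∈{7}] only 7 remains possible at r7c7. So r7c7=7.
Step 23. [r4c4∈{2,9}] r4c4 is the only open cell in row 4 admitting 2, so r4c4=2.
Step 24. [r7c6∈{1,9}] 1 has one home in row 7: r7c6 ⇒ r7c6=1.
Step 25. [r9c6∈{6}] nothing but 6 survives at r9c6, so r9c6=6.
Step 26. [r2c5∈{5,6,9}] 6 has one home in row 2: r2c5 ⇒ r2c5=6.
Step 27. [r8c4∈{5}] nothing but 5 survives at r8c4 ⇒ r8c4=5.
Step 28. [r2c4∈{9}] r2c4's peers cover all but 9. So r2c4=9.
Step 29. [r5c6∈{5,9}] 9 has one home in col 6: r5c6. So r5c6=9.
Step 30. [r7c8∈{8}] nothing but 8 survives at r7c8. So r7c8=8.
Step 31. [r8c5∈{2}] r8c5's peers cover all but 2. So r8c5=2.
Step 32. [r9c5∈{8}] r9c5 has the single candidate 8. So r9c5=8.
Step 33. [r5c5∈{5}] r5c5 is down to just 5 ⇒ r5c5=5.
Step 34. [r5c1∈{6}] r5c1 has the single candidate 6. So r5c1=6.
Step 35. [r4c3∈{8}] nothing but 8 survives at r4c3. So r4c3=8.
Step 36. [r3c2∈{4}] r3c2's peers cover all but 4, so r3c2=4.
Step 37. [r4c1∈{9}] r4c1's peers cover all but 9, so r4c1=9.
Step 38. [r4c9∈{7}] nothing but 7 survives at r4c9, so r4c9=7.
Step 39. [r2c1∈{2}] r2c1's peers cover all but 2, so r2c1=2.
Step 40. [r9c4∈{7}] r9c4 has the single candidate 7. So r9c4=7.
Step 41. [r5c8∈{4}] r5c8's peers cover all but 4 ⇒ r5c8=4.
Step 42. [r1c8∈{3}] only 3 remains possible at r1c8, so r1c8=3.
Step 43. [r7c4∈{4}] r7c4 has the single candidate 4, so r7c4=4.
Step 44. [r5c7∈{1}] nothing but 1 survives at r5c7 ⇒ r5c7=1.
Step 45. [r9c7∈{3}] r9c7 has the single candidate 3 ⇒ r9c7=3.
Step 46. [r4c2∈{3}] r4c2's peers cover all but 3 ⇒ r4c2=3.
Step 47. [r2c6∈{5}] r2c6 is down to just 5. So r2c6=5.
Step 48. [r9c1∈{1}] r9c1's peers cover all but 1 ⇒ r9c1=1.
Step 49. [r3c7∈{9}] r3c7's peers cover all but 9, so r3c7=9.
Step 50. [r1c9∈{2}] r1c9 is down to just 2, so r1c9=2.
Step 51. [r7c5∈{9}] r7c5's peers cover all but 9, so r7c5=9.
Step 52. [r2c2∈{7}] r2c2's peers cover all but 7 ⇒ r2c2=7.

Answer: 8 9 6 1 4 7 5 3 2 / 2 7 3 9 6 5 8 1 4 / 5 4 1 8 3 2 9 7 6 / 9 3 8 2 1 4 6 5 7 / 6 2 7 3 5 9 1 4 8 / 4 1 5 6 7 8 2 9 3 / 3 6 2 4 9 1 7 8 5 / 7 8 9 5 2 3 4 6 1 / 1 5 4 7 8 6 3 2 9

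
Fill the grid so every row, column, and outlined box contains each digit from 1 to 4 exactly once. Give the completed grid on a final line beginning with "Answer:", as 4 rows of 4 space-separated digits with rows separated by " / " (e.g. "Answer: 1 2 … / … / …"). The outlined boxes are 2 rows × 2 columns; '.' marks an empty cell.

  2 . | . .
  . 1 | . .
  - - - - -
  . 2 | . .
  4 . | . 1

Step 1. [r2c1∈{3}] r2c1 has the single candidate 3. So r2c1=3.
Step 2. [r2c4∈{2,4}] across col 4, 2 lands solely at r2c4 ⇒ r2c4=2.
Step 3. [r2c3∈{4}] only 4 remains possible at r2c3. So r2c3=4.
Step 4. [r3c3∈{3}] nothing but 3 survives at r3c3, so r3c3=3.
Step 5. [r4c3∈{2}] r4c3's peers cover all but 2. So r4c3=2.
Step 6. [r1c2∈{4}] only 4 remains possible at r1c2. So r1c2=4.
Step 7. [r3c1∈{1}] only 1 remains possible at r3c1. So r3c1=1.
Step 8. [r1c4∈{3}] nothing but 3 survives at r1c4. So r1c4=3.
Step 9. [r1c3∈{1}] r1c3 has the single candidate 1. So r1c3=1.
Step 10. [r4c2∈{3}] r4c2 has the single candidate 3. So r4c2=3.
Step 11. [r3c4∈{4}] only 4 remains possible at r3c4, so r3c4=4.

Answer: 2 4 1 3 / 3 1 4 2 / 1 2 3 4 / 4 3 2 1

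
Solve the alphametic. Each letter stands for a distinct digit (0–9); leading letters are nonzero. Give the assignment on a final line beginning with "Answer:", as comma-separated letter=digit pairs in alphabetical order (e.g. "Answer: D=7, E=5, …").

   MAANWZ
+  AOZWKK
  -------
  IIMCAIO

Step 1. [col 1: Z + K ≡ O (mod 10)] no forcing yet in column 1 (carry-in 0); O=7 is free and consistent — try it. So O=7.
Step 2. [I] I is the leading digit of a 7-digit sum of two 6-digit numbers; the final carry is exactly 1 ⇒ I=1.
Step 3. [col 1: Z + K ≡ O (mod 10)] no forcing yet in column 1 (carry-in 0); K=8 is free and consistent — try it, so K=8.
Step 4. [col 1: Z + K ≡ O (mod 10)] column 1: given K=8, O=7, carry-in 0, and digits 1,7,8 already taken and all letters distinct, Z+K≡O (mod 10) forces Z=9 ⇒ Z=9.
Step 5. [col 2: W + K ≡ I (mod 10)] in column 2 we have W+K≡I with carry-in 1; given K=8, I=1 and digits 1,7,8,9 already taken and all letters distinct, that pins W to 2, so W=2.
Step 6. [col 3: N + W ≡ A (mod 10)] column 3 (N + W ≡ A (mod 10), carry-in 1) doesn't pin N yet; pick N=3 and continue, so N=3.
Step 7. [col 3: N + W ≡ A (mod 10)] in column 3 we have N+W≡A with carry-in 1; given N=3, W=2 and digits 1,2,3,7,8,9 already taken and all letters distinct, that pins A to 6. So A=6.
Step 8. [col 4: A + Z ≡ C (mod 10)] column 4: given A=6, Z=9, carry-in 0, and digits 1,2,3,6,7,8,9 already taken and all letters distinct, A+Z≡C (mod 10) forces C=5 ⇒ C=5.
Step 9. [col 5: A + O ≡ M (mod 10)] column 5 reads A+O+carry(1)=M with A=6, O=7; with digits 1,2,3,5,6,7,8,9 already taken and all letters distinct, the only value for M is 4, so M=4.

Answer: A=6, C=5, I=1, K=8, M=4, N=3, O=7, W=2, Z=9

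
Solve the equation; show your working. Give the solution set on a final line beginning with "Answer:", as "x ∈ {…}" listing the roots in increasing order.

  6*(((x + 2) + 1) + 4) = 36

Step 1. [6*(((x + 2) + 1) + 4) = 36] leading coefficient 6: divide by 6, so div: ((x + 2) + 1) + 4 = 6.
Step 2. [((x + 2) + 1) + 4 = 6] subtract 4: x sits inside (… + 4) ⇒ sub: (x + 2) + 1 = 2.
Step 3. [(x + 2) + 1 = 2] subtract 1: x sits inside (… + 1). So sub: x + 2 = 1.
Step 4. [x + 2 = 1] +2 is outermost — subtract 2 both sides, so sub: x = -1.

Answer: x ∈ {-1}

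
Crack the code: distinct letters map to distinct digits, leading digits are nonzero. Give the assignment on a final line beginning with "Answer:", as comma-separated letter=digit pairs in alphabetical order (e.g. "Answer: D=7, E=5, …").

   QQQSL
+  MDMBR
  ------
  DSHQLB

Step 1. [col 1: L + R ≡ B (mod 10)] column 1 (L + R ≡ B (mod 10), carry-in 0) doesn't pin B yet; pick B=8 and continue ⇒ B=8.
Step 2. [D] the sum has 6 digits but both addends have 5; that extra leading digit D is the final carry, namely 1. So D=1.
Step 3. [col 1: L + R ≡ B (mod 10)] L=2 is one option consistent with column 1 (L + R ≡ B (mod 10), carry-in 0) — take it, so L=2.
Step 4. [col 1: L + R ≡ B (mod 10)] from column 1 (L=2, B=8, carry-in 0, digits 1,2,8 already taken and all letters distinct): R must equal 6, so R=6.
Step 5. [col 2: S + B ≡ L (mod 10)] column 2: given B=8, L=2, carry-in 0, and digits 1,2,6,8 already taken and all letters distinct, S+B≡L (mod 10) forces S=4. So S=4.
Step 6. [col 3: Q + M ≡ Q (mod 10)] column 3: given nothing yet, carry-in 1, and digits 1,2,4,6,8 already taken and all letters distinct, Q+M≡Q (mod 10) forces M=9. So M=9.
Step 7. [col 3: Q + M ≡ Q (mod 10)] column 3 (Q + M ≡ Q (mod 10), carry-in 1) doesn't pin Q yet; pick Q=5 and continue ⇒ Q=5.
Step 8. [col 4: Q + D ≡ H (mod 10)] column 4 reads Q+D+carry(1)=H with Q=5, D=1; with digits 1,2,4,5,6,8,9 already taken and all letters distinct, the only value for H is 7 ⇒ H=7.

Answer: B=8, D=1, H=7, L=2, M=9, Q=5, R=6, S=4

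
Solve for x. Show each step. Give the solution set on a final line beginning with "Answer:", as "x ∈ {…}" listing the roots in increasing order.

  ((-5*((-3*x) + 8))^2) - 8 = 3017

Step 1. [((-5*((-3*x) + 8))^2) - 8 = 3017] peel the -8: add 8 from each side, so sub: (-5*((-3*x) + 8))^2 = 3025.
Step 2. [(-5*((-3*x) + 8))^2 = 3025] √ both sides: 3025 ≥ 0 gives two branches. So sqrt: -5*((-3*x) + 8) = 55 or -55.
Step 3. [-5*((-3*x) + 8) = 55 or -55] -5 out front; divide by -5. So div: (-3*x) + 8 = -11 or 11.
Step 4. [(-3*x) + 8 = -11 or 11] 8 comes off first (subtract 8), so sub: -3*x = -19 or 3.
Step 5. [-3*x = -19 or 3] LHS = -3·(…); ÷-3 both sides ⇒ div: x = 19/3 or -1.

Answer: x ∈ {-1, 19/3}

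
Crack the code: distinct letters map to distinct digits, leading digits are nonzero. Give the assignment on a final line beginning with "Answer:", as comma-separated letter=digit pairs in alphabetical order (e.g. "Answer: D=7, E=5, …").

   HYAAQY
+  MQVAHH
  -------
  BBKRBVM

Step 1. [col 1: Y + H ≡ M (mod 10)] several values work for Y in column 1 (Y + H ≡ M (mod 10), carry-in 0); try Y=6. So Y=6.
Step 2. [col 1: Y + H ≡ M (mod 10)] several values work for M in column 1 (Y + H ≡ M (mod 10), carry-in 0); try M=3. So M=3.
Step 3. [B] adding two 6-digit numbers gives at most 6+1 digits, and here it does — B is that final carry and must be 1, so B=1.
Step 4. [col 1: Y + H ≡ M (mod 10)] in column 1 we have Y+H≡M with carry-in 0; given Y=6, M=3 and digits 1,3,6 already taken and all letters distinct, that pins H to 7. So H=7.
Step 5. [col 2: Q + H ≡ V (mod 10)] V=2 is one option consistent with column 2 (Q + H ≡ V (mod 10), carry-in 1) — take it. So V=2.
Step 6. [col 2: Q + H ≡ V (mod 10)] in column 2 we have Q+H≡V with carry-in 1; given H=7, V=2 and digits 1,2,3,6,7 already taken and all letters distinct, that pins Q to 4 ⇒ Q=4.
Step 7. [col 3: A + A ≡ B (mod 10)] A=5 is one option consistent with column 3 (A + A ≡ B (mod 10), carry-in 1) — take it. So A=5.
Step 8. [col 4: A + V ≡ R (mod 10)] column 4: given A=5, V=2, carry-in 1, and digits 1,2,3,4,5,6,7 already taken and all letters distinct, A+V≡R (mod 10) forces R=8 ⇒ R=8.
Step 9. [col 5: Y + Q ≡ K (mod 10)] column 5: given Y=6, Q=4, carry-in 0, and digits 1,2,3,4,5,6,7,8 already taken and all letters distinct, Y+Q≡K (mod 10) forces K=0. So K=0.

Answer: A=5, B=1, H=7, K=0, M=3, Q=4, R=8, V=2, Y=6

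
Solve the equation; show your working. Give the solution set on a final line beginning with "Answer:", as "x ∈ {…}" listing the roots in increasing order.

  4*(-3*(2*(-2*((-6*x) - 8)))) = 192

Step 1. [4*(-3*(2*(-2*((-6*x) - 8)))) = 192] divide by the outer 4, so div: -3*(2*(-2*((-6*x) - 8))) = 48.
Step 2. [-3*(2*(-2*((-6*x) - 8))) = 48] -3·(inner) — divide through by -3. So div: 2*(-2*((-6*x) - 8)) = -16.
Step 3. [2*(-2*((-6*x) - 8)) = -16] 2 out front; divide by 2, so div: -2*((-6*x) - 8) = -8.
Step 4. [-2*((-6*x) - 8) = -8] -2·(inner) — divide through by -2. So div: (-6*x) - 8 = 4.
Step 5. [(-6*x) - 8 = 4] add 8: x sits inside (… - 8). So sub: -6*x = 12.
Step 6. [-6*x = 12] LHS = -6·(…); ÷-6 both sides ⇒ div: x = -2.

Answer: x ∈ {-2}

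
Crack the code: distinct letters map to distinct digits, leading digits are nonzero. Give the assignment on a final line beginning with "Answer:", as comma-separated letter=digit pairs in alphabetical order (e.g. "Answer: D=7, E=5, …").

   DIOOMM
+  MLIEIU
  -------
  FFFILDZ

Step 1. [F] the sum has 7 digits but both addends have 6; that extra leading digit F is the final carry, namely 1, so F=1.
Step 2. [col 1: M + U ≡ Z (mod 10)] several values work for Z in column 1 (M + U ≡ Z (mod 10), carry-in 0); try Z=9. So Z=9.
Step 3. [col 1: M + U ≡ Z (mod 10)] several values work for M in column 1 (M + U ≡ Z (mod 10), carry-in 0); try M=7, so M=7.
Step 4. [col 1: M + U ≡ Z (mod 10)] column 1 reads M+U+carry(0)=Z with M=7, Z=9; with digits 1,7,9 already taken and all letters distinct, the only value for U is 2 ⇒ U=2.
Step 5. [col 2: M + I ≡ D (mod 10)] no forcing yet in column 2 (carry-in 0); D=3 is free and consistent — try it, so D=3.
Step 6. [col 2: M + I ≡ D (mod 10)] from column 2 (M=7, D=3, carry-in 0, digits 1,2,3,7,9 already taken and all letters distinct): I must equal 6, so I=6.
Step 7. [col 3: O + E ≡ L (mod 10)] several values work for L in column 3 (O + E ≡ L (mod 10), carry-in 1); try L=5 ⇒ L=5.
Step 8. [col 3: O + E ≡ L (mod 10)] E=4 is one option consistent with column 3 (O + E ≡ L (mod 10), carry-in 1) — take it, so E=4.
Step 9. [col 3: O + E ≡ L (mod 10)] in column 3 we have O+E≡L with carry-in 1; given E=4, L=5 and digits 1,2,3,4,5,6,7,9 already taken and all letters distinct, that pins O to 0. So O=0.

Answer: D=3, E=4, F=1, I=6, L=5, M=7, O=0, U=2, Z=9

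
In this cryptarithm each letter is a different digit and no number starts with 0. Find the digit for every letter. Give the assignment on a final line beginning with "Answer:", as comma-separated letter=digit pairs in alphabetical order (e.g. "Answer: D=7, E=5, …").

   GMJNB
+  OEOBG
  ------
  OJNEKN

Step 1. [col 1: B + G ≡ N (mod 10)] column 1 (B + G ≡ N (mod 10), carry-in 0) doesn't pin B yet; pick B=8 and continue. So B=8.
Step 2. [O] O is the leading digit of a 6-digit sum of two 5-digit numbers; the final carry is exactly 1 ⇒ O=1.
Step 3. [col 1: B + G ≡ N (mod 10)] several values work for G in column 1 (B + G ≡ N (mod 10), carry-in 0); try G=9 ⇒ G=9.
Step 4. [col 1: B + G ≡ N (mod 10)] column 1: given B=8, G=9, carry-in 0, and digits 1,8,9 already taken and all letters distinct, B+G≡N (mod 10) forces N=7 ⇒ N=7.
Step 5. [col 2: N + B ≡ K (mod 10)] column 2: given N=7, B=8, carry-in 1, and digits 1,7,8,9 already taken and all letters distinct, N+B≡K (mod 10) forces K=6 ⇒ K=6.
Step 6. [col 3: J + O ≡ E (mod 10)] E=2 is one option consistent with column 3 (J + O ≡ E (mod 10), carry-in 1) — take it ⇒ E=2.
Step 7. [col 3: J + O ≡ E (mod 10)] from column 3 (O=1, E=2, carry-in 1, digits 1,2,6,7,8,9 already taken and all letters distinct): J must equal 0. So J=0.
Step 8. [col 4: M + E ≡ N (mod 10)] column 4: given E=2, N=7, carry-in 0, and digits 0,1,2,6,7,8,9 already taken and all letters distinct, M+E≡N (mod 10) forces M=5. So M=5.

Answer: B=8, E=2, G=9, J=0, K=6, M=5, N=7, O=1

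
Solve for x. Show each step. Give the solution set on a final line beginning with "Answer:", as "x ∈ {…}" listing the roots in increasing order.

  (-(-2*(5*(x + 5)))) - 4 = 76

Step 1. [(-(-2*(5*(x + 5)))) - 4 = 76] the outer -4 inverts by adding 4, so sub: -(-2*(5*(x + 5))) = 80.
Step 2. [-(-2*(5*(x + 5))) = 80] flip signs both sides, so neg: -2*(5*(x + 5)) = -80.
Step 3. [-2*(5*(x + 5)) = -80] -2·(inner) — divide through by -2. So div: 5*(x + 5) = 40.
Step 4. [5*(x + 5) = 40] 5·(inner) — divide through by 5. So div: x + 5 = 8.
Step 5. [x + 5 = 8] 5 comes off first (subtract 5) ⇒ sub: x = 3.

Answer: x ∈ {3}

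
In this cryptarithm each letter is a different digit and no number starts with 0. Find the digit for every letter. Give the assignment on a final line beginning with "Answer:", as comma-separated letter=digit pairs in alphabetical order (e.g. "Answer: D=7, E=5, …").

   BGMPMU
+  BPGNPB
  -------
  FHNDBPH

Step 1. [col 1: U + B ≡ H (mod 10)] no forcing yet in column 1 (carry-in 0); B=7 is free and consistent — try it. So B=7.
Step 2. [col 1: U + B ≡ H (mod 10)] column 1 (U + B ≡ H (mod 10), carry-in 0) doesn't pin U yet; pick U=8 and continue ⇒ U=8.
Step 3. [col 1: U + B ≡ H (mod 10)] from column 1 (U=8, B=7, carry-in 0, digits 7,8 already taken and all letters distinct): H must equal 5 ⇒ H=5.
Step 4. [F] adding two 6-digit numbers gives at most 6+1 digits, and here it does — F is that final carry and must be 1 ⇒ F=1.
Step 5. [col 2: M + P ≡ P (mod 10)] from column 2 (nothing yet, carry-in 1, digits 1,5,7,8 already taken and all letters distinct): M must equal 9 ⇒ M=9.
Step 6. [col 2: M + P ≡ P (mod 10)] several values work for P in column 2 (M + P ≡ P (mod 10), carry-in 1); try P=6 ⇒ P=6.
Step 7. [col 3: P + N ≡ B (mod 10)] from column 3 (P=6, B=7, carry-in 1, digits 1,5,6,7,8,9 already taken and all letters distinct): N must equal 0. So N=0.
Step 8. [col 4: M + G ≡ D (mod 10)] no forcing yet in column 4 (carry-in 0); G=3 is free and consistent — try it ⇒ G=3.
Step 9. [col 4: M + G ≡ D (mod 10)] column 4 reads M+G+carry(0)=D with M=9, G=3; with digits 0,1,3,5,6,7,8,9 already taken and all letters distinct, the only value for D is 2 ⇒ D=2.

Answer: B=7, D=2, F=1, G=3, H=5, M=9, N=0, P=6, U=8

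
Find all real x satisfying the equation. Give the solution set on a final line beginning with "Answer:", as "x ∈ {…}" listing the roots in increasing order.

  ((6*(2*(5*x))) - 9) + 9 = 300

Step 1. [((6*(2*(5*x))) - 9) + 9 = 300] the outer +9 inverts by subtracting 9, so sub: (6*(2*(5*x))) - 9 = 291.
Step 2. [(6*(2*(5*x))) - 9 = 291] the outer -9 inverts by adding 9. So sub: 6*(2*(5*x)) = 300.
Step 3. [6*(2*(5*x)) = 300] leading coefficient 6: divide by 6, so div: 2*(5*x) = 50.
Step 4. [2*(5*x) = 50] 2·(inner) — divide through by 2. So div: 5*x = 25.
Step 5. [5*x = 25] 5·(inner) — divide through by 5. So div: x = 5.

Answer: x ∈ {5}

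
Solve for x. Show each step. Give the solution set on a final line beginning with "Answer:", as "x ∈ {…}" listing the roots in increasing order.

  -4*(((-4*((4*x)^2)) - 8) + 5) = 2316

Step 1. [-4*(((-4*((4*x)^2)) - 8) + 5) = 2316] -4·(inner) — divide through by -4 ⇒ div: ((-4*((4*x)^2)) - 8) + 5 = -579.
Step 2. [((-4*((4*x)^2)) - 8) + 5 = -579] peel the +5: subtract 5 from each side ⇒ sub: (-4*((4*x)^2)) - 8 = -584.
Step 3. [(-4*((4*x)^2)) - 8 = -584] -4 | LHS and -4 | -584: pull -4 out, so factor: ((4*x)^2) + 2 = 146.
Step 4. [((4*x)^2) + 2 = 146] the outer +2 inverts by subtracting 2, so sub: (4*x)^2 = 144.
Step 5. [(4*x)^2 = 144] √ both sides: 144 ≥ 0 gives two branches ⇒ sqrt: 4*x = 12 or -12.
Step 6. [4*x = 12 or -12] divide by the outer 4 ⇒ div: x = 3 or -3.

Answer: x ∈ {-3, 3}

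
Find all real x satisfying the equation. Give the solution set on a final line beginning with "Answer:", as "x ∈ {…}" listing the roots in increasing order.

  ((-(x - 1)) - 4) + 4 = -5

Step 1. [((-(x - 1)) - 4) + 4 = -5] peel the +4: subtract 4 from each side ⇒ sub: (-(x - 1)) - 4 = -9.
Step 2. [(-(x - 1)) - 4 = -9] the outer -4 inverts by adding 4, so sub: -(x - 1) = -5.
Step 3. [-(x - 1) = -5] leading − — multiply by −1. So neg: x - 1 = 5.
Step 4. [x - 1 = 5] peel the -1: add 1 from each side. So sub: x = 6.

Answer: x ∈ {6}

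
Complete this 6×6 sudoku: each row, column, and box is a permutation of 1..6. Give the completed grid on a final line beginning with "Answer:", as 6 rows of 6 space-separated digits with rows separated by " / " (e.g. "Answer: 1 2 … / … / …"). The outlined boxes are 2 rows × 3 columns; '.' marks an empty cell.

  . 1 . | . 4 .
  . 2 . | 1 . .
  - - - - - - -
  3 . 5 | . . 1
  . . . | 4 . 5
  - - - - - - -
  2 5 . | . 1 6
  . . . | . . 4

Step 1. [r4c2∈{6}] r4c2 has the single candidate 6 ⇒ r4c2=6.
Step 2. [r2c6∈{3}] r2c6 has the single candidate 3. So r2c6=3.
Step 3. [r6c2∈{3}] only 3 remains possible at r6c2, so r6c2=3.
Step 4. [r2c1∈{4,5,6}] col 1 places 4 nowhere but r2c1. So r2c1=4.
Step 5. [r2c3∈{6}] r2c3 is down to just 6 ⇒ r2c3=6.
Step 6. [r1c4∈{2,5,6}] 6 has one home in row 1: r1c4 ⇒ r1c4=6.
Step 7. [r3c4∈{2}] r3c4 has the single candidate 2 ⇒ r3c4=2.
Step 8. [r6c3∈{1}] nothing but 1 survives at r6c3. So r6c3=1.
Step 9. [r6c5∈{2,5}] across row 6, 2 lands solely at r6c5. So r6c5=2.
Step 10. [r4c3∈{2}] r4c3 has the single candidate 2 ⇒ r4c3=2.
Step 11. [r3c2∈{4}] r3c2 is down to just 4. So r3c2=4.
Step 12. [r2c5∈{5}] nothing but 5 survives at r2c5, so r2c5=5.
Step 13. [r4c5∈{3}] r4c5 is down to just 3 ⇒ r4c5=3.
Step 14. [r6c1∈{6}] r6c1 has the single candidate 6, so r6c1=6.
Step 15. [r1c1∈{5}] r1c1 is down to just 5, so r1c1=5.
Step 16. [r5c3∈{4}] r5c3's peers cover all but 4 ⇒ r5c3=4.
Step 17. [r1c6∈{2}] r1c6 has the single candidate 2 ⇒ r1c6=2.
Step 18. [r6c4∈{5}] nothing but 5 survives at r6c4. So r6c4=5.
Step 19. [r3c5∈{6}] r3c5's peers cover all but 6 ⇒ r3c5=6.
Step 20. [r1c3∈{3}] r1c3 is down to just 3, so r1c3=3.
Step 21. [r4c1∈{1}] r4c1 is down to just 1. So r4c1=1.
Step 22. [r5c4∈{3}] r5c4 is down to just 3 ⇒ r5c4=3.

Answer: 5 1 3 6 4 2 / 4 2 6 1 5 3 / 3 4 5 2 6 1 / 1 6 2 4 3 5 / 2 5 4 3 1 6 / 6 3 1 5 2 4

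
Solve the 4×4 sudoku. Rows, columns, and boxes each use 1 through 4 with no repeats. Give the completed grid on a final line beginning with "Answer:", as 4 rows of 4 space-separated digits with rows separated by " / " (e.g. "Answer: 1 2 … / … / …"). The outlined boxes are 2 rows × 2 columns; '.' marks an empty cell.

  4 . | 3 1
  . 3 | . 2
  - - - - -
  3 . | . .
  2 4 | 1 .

Step 1. [r2c3∈{4}] r2c3's peers cover all but 4. So r2c3=4.
Step 2. [r3c3∈{2}] only 2 remains possible at r3c3 ⇒ r3c3=2.
Step 3. [r3c4∈{4}] r3c4 has the single candidate 4. So r3c4=4.
Step 4. [r2c1∈{1}] r2c1 has the single candidate 1, so r2c1=1.
Step 5. [r3c2∈{1}] nothing but 1 survives at r3c2, so r3c2=1.
Step 6. [r4c4∈{3}] nothing but 3 survives at r4c4, so r4c4=3.
Step 7. [r1c2∈{2}] nothing but 2 survives at r1c2 ⇒ r1c2=2.

Answer: 4 2 3 1 / 1 3 4 2 / 3 1 2 4 / 2 4 1 3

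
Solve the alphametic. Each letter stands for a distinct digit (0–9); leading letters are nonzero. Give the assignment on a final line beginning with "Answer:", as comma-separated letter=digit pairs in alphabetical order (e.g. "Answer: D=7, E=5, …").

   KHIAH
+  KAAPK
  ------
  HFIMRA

Step 1. [col 1: H + K ≡ A (mod 10)] A=6 is one option consistent with column 1 (H + K ≡ A (mod 10), carry-in 0) — take it, so A=6.
Step 2. [col 1: H + K ≡ A (mod 10)] no forcing yet in column 1 (carry-in 0); K=5 is free and consistent — try it, so K=5.
Step 3. [col 1: H + K ≡ A (mod 10)] in column 1 we have H+K≡A with carry-in 0; given K=5, A=6 and digits 5,6 already taken and all letters distinct, that pins H to 1. So H=1.
Step 4. [col 2: A + P ≡ R (mod 10)] several values work for R in column 2 (A + P ≡ R (mod 10), carry-in 0); try R=9. So R=9.
Step 5. [col 2: A + P ≡ R (mod 10)] column 2 reads A+P+carry(0)=R with A=6, R=9; with digits 1,5,6,9 already taken and all letters distinct, the only value for P is 3 ⇒ P=3.
Step 6. [col 3: I + A ≡ M (mod 10)] several values work for I in column 3 (I + A ≡ M (mod 10), carry-in 0); try I=8 ⇒ I=8.
Step 7. [col 3: I + A ≡ M (mod 10)] from column 3 (I=8, A=6, carry-in 0, digits 1,3,5,6,8,9 already taken and all letters distinct): M must equal 4 ⇒ M=4.
Step 8. [col 5: K + K ≡ F (mod 10)] in column 5 we have K+K≡F with carry-in 0; given K=5 and digits 1,3,4,5,6,8,9 already taken and all letters distinct, that pins F to 0, so F=0.

Answer: A=6, F=0, H=1, I=8, K=5, M=4, P=3, R=9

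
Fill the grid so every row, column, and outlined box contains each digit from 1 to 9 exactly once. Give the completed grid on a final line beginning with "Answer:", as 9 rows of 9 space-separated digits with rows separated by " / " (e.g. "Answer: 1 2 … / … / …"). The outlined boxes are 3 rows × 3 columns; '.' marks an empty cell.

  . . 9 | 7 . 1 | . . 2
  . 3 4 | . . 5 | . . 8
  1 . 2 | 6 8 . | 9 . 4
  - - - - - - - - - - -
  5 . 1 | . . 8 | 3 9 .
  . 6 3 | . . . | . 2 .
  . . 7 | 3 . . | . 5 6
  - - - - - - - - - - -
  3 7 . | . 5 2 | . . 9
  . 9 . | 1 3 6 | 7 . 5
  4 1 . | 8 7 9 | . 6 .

Step 1. [r6c6∈{4}] r6c6 has the single candidate 4 ⇒ r6c6=4.
Step 2. [r4c4∈{2}] nothing but 2 survives at r4c4, so r4c4=2.
Step 3. [r5c9∈{1,7}] r5c9 is the only open cell in col 9 admitting 1, so r5c9=1.
Step 4. [r5c5∈{9}] r5c5's peers cover all but 9, so r5c5=9.
Step 5. [r5c1∈{8}] r5c1 has the single candidate 8, so r5c1=8.
Step 6. [r8c8∈{4,8}] across row 8, 4 lands solely at r8c8, so r8c8=4.
Step 7. [r7c8∈{1,8}] col 8 places 8 nowhere but r7c8 ⇒ r7c8=8.
Step 8. [r1c1∈{6}] r1c1's peers cover all but 6. So r1c1=6.
Step 9. [r3c8∈{3,7}] in row 3, 7 fits only at r3c8, so r3c8=7.
Step 10. [r2c8∈{1}] r2c8's peers cover all but 1, so r2c8=1.
Step 11. [r1c7∈{5}] only 5 remains possible at r1c7. So r1c7=5.
Step 12. [r8c1∈{2}] only 2 remains possible at r8c1 ⇒ r8c1=2.
Step 13. [r7c4∈{4}] only 4 remains possible at r7c4, so r7c4=4.
Step 14. [r4c5∈{6}] only 6 remains possible at r4c5. So r4c5=6.
Step 15. [r4c2∈{4}] only 4 remains possible at r4c2, so r4c2=4.
Step 16. [r2c7∈{6}] r2c7 has the single candidate 6, so r2c7=6.
Step 17. [r4c9∈{7}] nothing but 7 survives at r4c9 ⇒ r4c9=7.
Step 18. [r6c5∈{1}] r6c5 has the single candidate 1 ⇒ r6c5=1.
Step 19. [r5c6∈{7}] r5c6 has the single candidate 7. So r5c6=7.
Step 20. [r3c2∈{5}] nothing but 5 survives at r3c2 ⇒ r3c2=5.
Step 21. [r5c7∈{4}] nothing but 4 survives at r5c7, so r5c7=4.
Step 22. [r7c7∈{1}] r7c7's peers cover all but 1, so r7c7=1.
Step 23. [r2c4∈{9}] r2c4 has the single candidate 9, so r2c4=9.
Step 24. [r9c7∈{2}] only 2 remains possible at r9c7, so r9c7=2.
Step 25. [r5c4∈{5}] r5c4's peers cover all but 5 ⇒ r5c4=5.
Step 26. [r7c3∈{6}] nothing but 6 survives at r7c3 ⇒ r7c3=6.
Step 27. [r9c9∈{3}] r9c9 is down to just 3, so r9c9=3.
Step 28. [r9c3∈{5}] nothing but 5 survives at r9c3, so r9c3=5.
Step 29. [r1c2∈{8}] r1c2's peers cover all but 8 ⇒ r1c2=8.
Step 30. [r2c1∈{7}] r2c1's peers cover all but 7. So r2c1=7.
Step 31. [r6c2∈{2}] nothing but 2 survives at r6c2. So r6c2=2.
Step 32. [r2c5∈{2}] only 2 remains possible at r2c5. So r2c5=2.
Step 33. [r8c3∈{8}] r8c3's peers cover all but 8, so r8c3=8.
Step 34. [r1c8∈{3}] nothing but 3 survives at r1c8 ⇒ r1c8=3.
Step 35. [r6c1∈{9}] nothing but 9 survives at r6c1, so r6c1=9.
Step 36. [r6c7∈{8}] r6c7 is down to just 8, so r6c7=8.
Step 37. [r1c5∈{4}] only 4 remains possible at r1c5. So r1c5=4.
Step 38. [r3c6∈{3}] r3c6's peers cover all but 3 ⇒ r3c6=3.

Answer: 6 8 9 7 4 1 5 3 2 / 7 3 4 9 2 5 6 1 8 / 1 5 2 6 8 3 9 7 4 / 5 4 1 2 6 8 3 9 7 / 8 6 3 5 9 7 4 2 1 / 9 2 7 3 1 4 8 5 6 / 3 7 6 4 5 2 1 8 9 / 2 9 8 1 3 6 7 4 5 / 4 1 5 8 7 9 2 6 3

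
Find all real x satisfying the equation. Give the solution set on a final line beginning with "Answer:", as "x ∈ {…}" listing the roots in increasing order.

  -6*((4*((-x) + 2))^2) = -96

Step 1. [-6*((4*((-x) + 2))^2) = -96] leading coefficient -6: divide by -6 ⇒ div: (4*((-x) + 2))^2 = 16.
Step 2. [(4*((-x) + 2))^2 = 16] 16 ≥ 0, LHS is (·)² — take ±√. So sqrt: 4*((-x) + 2) = 4 or -4.
Step 3. [4*((-x) + 2) = 4 or -4] divide by the outer 4, so div: (-x) + 2 = 1 or -1.
Step 4. [(-x) + 2 = 1 or -1] the outer +2 inverts by subtracting 2, so sub: -x = -1 or -3.
Step 5. [-x = -1 or -3] leading − — multiply by −1, so neg: x = 1 or 3.

Answer: x ∈ {1, 3}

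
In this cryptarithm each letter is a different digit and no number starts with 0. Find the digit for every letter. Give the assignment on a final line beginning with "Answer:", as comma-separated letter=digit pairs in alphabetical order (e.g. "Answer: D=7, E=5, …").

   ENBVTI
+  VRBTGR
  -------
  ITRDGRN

Step 1. [col 1: I + R ≡ N (mod 10)] N=9 is one option consistent with column 1 (I + R ≡ N (mod 10), carry-in 0) — take it, so N=9.
Step 2. [col 1: I + R ≡ N (mod 10)] column 1 (I + R ≡ N (mod 10), carry-in 0) doesn't pin R yet; pick R=8 and continue, so R=8.
Step 3. [col 1: I + R ≡ N (mod 10)] in column 1 we have I+R≡N with carry-in 0; given R=8, N=9 and digits 8,9 already taken and all letters distinct, that pins I to 1, so I=1.
Step 4. [col 2: T + G ≡ R (mod 10)] T=2 is one option consistent with column 2 (T + G ≡ R (mod 10), carry-in 0) — take it. So T=2.
Step 5. [col 2: T + G ≡ R (mod 10)] column 2 reads T+G+carry(0)=R with T=2, R=8; with digits 1,2,8,9 already taken and all letters distinct, the only value for G is 6. So G=6.
Step 6. [col 3: V + T ≡ G (mod 10)] column 3 reads V+T+carry(0)=G with T=2, G=6; with digits 1,2,6,8,9 already taken and all letters distinct, the only value for V is 4. So V=4.
Step 7. [col 4: B + B ≡ D (mod 10)] in column 4 we have B+B≡D with carry-in 0; given nothing yet and digits 1,2,4,6,8,9 already taken and all letters distinct, that pins B to 5 ⇒ B=5.
Step 8. [col 4: B + B ≡ D (mod 10)] in column 4 we have B+B≡D with carry-in 0; given B=5 and digits 1,2,4,5,6,8,9 already taken and all letters distinct, that pins D to 0 ⇒ D=0.
Step 9. [col 6: E + V ≡ T (mod 10)] in column 6 we have E+V≡T with carry-in 1; given V=4, T=2 and digits 0,1,2,4,5,6,8,9 already taken and all letters distinct, that pins E to 7. So E=7.

Answer: B=5, D=0, E=7, G=6, I=1, N=9, R=8, T=2, V=4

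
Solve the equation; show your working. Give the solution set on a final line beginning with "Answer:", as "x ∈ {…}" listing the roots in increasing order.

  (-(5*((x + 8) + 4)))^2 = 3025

Step 1. [(-(5*((x + 8) + 4)))^2 = 3025] LHS squared, RHS 3025 ≥ 0: apply √ (±) ⇒ sqrt: -(5*((x + 8) + 4)) = 55 or -55.
Step 2. [-(5*((x + 8) + 4)) = 55 or -55] flip signs both sides. So neg: 5*((x + 8) + 4) = -55 or 55.
Step 3. [5*((x + 8) + 4) = -55 or 55] leading coefficient 5: divide by 5. So div: (x + 8) + 4 = -11 or 11.
Step 4. [(x + 8) + 4 = -11 or 11] subtract 4: x sits inside (… + 4). So sub: x + 8 = -15 or 7.
Step 5. [x + 8 = -15 or 7] peel the +8: subtract 8 from each side, so sub: x = -23 or -1.

Answer: x ∈ {-23, -1}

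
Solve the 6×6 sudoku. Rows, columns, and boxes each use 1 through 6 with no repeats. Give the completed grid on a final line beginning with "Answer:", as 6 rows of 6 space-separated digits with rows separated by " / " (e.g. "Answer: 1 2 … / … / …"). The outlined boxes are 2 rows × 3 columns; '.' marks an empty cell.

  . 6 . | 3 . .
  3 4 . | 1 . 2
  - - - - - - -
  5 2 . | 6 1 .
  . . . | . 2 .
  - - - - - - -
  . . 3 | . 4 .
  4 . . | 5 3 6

Step 1. [r6c2∈{1}] nothing but 1 survives at r6c2, so r6c2=1.
Step 2. [r4c3∈{1,4,6}] col 3 places 6 nowhere but r4c3 ⇒ r4c3=6.
Step 3. [r1c3∈{1,2,5}] r1c3 is the only open cell in col 3 admitting 1 ⇒ r1c3=1.
Step 4. [r4c6∈{3,4,5}] r4c6 is the only open cell in row 4 admitting 5. So r4c6=5.
Step 5. [r4c4∈{4}] only 4 remains possible at r4c4, so r4c4=4.
Step 6. [r5c1∈{2,6}] row 5 places 6 nowhere but r5c1. So r5c1=6.
Step 7. [r2c3∈{5}] r2c3's peers cover all but 5 ⇒ r2c3=5.
Step 8. [r5c4∈{2}] r5c4 is down to just 2 ⇒ r5c4=2.
Step 9. [r2c5∈{6}] r2c5 is down to just 6 ⇒ r2c5=6.
Step 10. [r5c6∈{1}] r5c6 has the single candidate 1. So r5c6=1.
Step 11. [r3c6∈{3}] only 3 remains possible at r3c6. So r3c6=3.
Step 12. [r1c1∈{2}] r1c1 has the single candidate 2, so r1c1=2.
Step 13. [r5c2∈{5}] only 5 remains possible at r5c2, so r5c2=5.
Step 14. [r6c3∈{2}] only 2 remains possible at r6c3 ⇒ r6c3=2.
Step 15. [r4c2∈{3}] only 3 remains possible at r4c2. So r4c2=3.
Step 16. [r3c3∈{4}] only 4 remains possible at r3c3. So r3c3=4.
Step 17. [r1c5∈{5}] r1c5 is down to just 5. So r1c5=5.
Step 18. [r4c1∈{1}] nothing but 1 survives at r4c1 ⇒ r4c1=1.
Step 19. [r1c6∈{4}] r1c6 has the single candidate 4. So r1c6=4.

Answer: 2 6 1 3 5 4 / 3 4 5 1 6 2 / 5 2 4 6 1 3 / 1 3 6 4 2 5 / 6 5 3 2 4 1 / 4 1 2 5 3 6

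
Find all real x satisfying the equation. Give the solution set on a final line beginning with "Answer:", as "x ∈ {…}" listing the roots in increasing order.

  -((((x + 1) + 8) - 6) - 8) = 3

Step 1. [-((((x + 1) + 8) - 6) - 8) = 3] LHS negated; negate both sides. So neg: (((x + 1) + 8) - 6) - 8 = -3.
Step 2. [(((x + 1) + 8) - 6) - 8 = -3] add 8: x sits inside (… - 8). So sub: ((x + 1) + 8) - 6 = 5.
Step 3. [((x + 1) + 8) - 6 = 5] add 6: x sits inside (… - 6). So sub: (x + 1) + 8 = 11.
Step 4. [(x + 1) + 8 = 11] subtract 8: x sits inside (… + 8), so sub: x + 1 = 3.
Step 5. [x + 1 = 3] peel the +1: subtract 1 from each side. So sub: x = 2.

Answer: x ∈ {2}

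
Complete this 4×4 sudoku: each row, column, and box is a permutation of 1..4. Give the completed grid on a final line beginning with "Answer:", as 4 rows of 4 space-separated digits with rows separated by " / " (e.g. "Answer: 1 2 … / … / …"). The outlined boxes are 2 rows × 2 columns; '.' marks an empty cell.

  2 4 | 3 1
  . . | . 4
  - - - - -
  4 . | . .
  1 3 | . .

Step 1. [r4c4∈{2}] nothing but 2 survives at r4c4, so r4c4=2.
Step 2. [r2c2∈{1}] r2c2's peers cover all but 1, so r2c2=1.
Step 3. [r3c3∈{1}] nothing but 1 survives at r3c3, so r3c3=1.
Step 4. [r2c1∈{3}] only 3 remains possible at r2c1, so r2c1=3.
Step 5. [r3c2∈{2}] r3c2 has the single candidate 2 ⇒ r3c2=2.
Step 6. [r4c3∈{4}] only 4 remains possible at r4c3. So r4c3=4.
Step 7. [r3c4∈{3}] r3c4's peers cover all but 3, so r3c4=3.
Step 8. [r2c3∈{2}] r2c3 is down to just 2. So r2c3=2.

Answer: 2 4 3 1 / 3 1 2 4 / 4 2 1 3 / 1 3 4 2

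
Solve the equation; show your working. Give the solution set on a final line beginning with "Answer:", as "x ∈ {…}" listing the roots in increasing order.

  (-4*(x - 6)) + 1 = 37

Step 1. [(-4*(x - 6)) + 1 = 37] subtract 1: x sits inside (… + 1), so sub: -4*(x - 6) = 36.
Step 2. [-4*(x - 6) = 36] leading coefficient -4: divide by -4. So div: x - 6 = -9.
Step 3. [x - 6 = -9] the outer -6 inverts by adding 6. So sub: x = -3.

Answer: x ∈ {-3}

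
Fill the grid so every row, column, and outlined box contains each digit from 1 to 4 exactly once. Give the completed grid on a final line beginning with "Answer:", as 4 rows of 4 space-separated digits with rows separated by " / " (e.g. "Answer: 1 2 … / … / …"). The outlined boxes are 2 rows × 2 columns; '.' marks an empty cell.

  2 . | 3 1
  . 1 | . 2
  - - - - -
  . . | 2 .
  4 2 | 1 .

Step 1. [r3c2∈{3}] r3c2 is down to just 3, so r3c2=3.
Step 2. [r3c1∈{1}] r3c1's peers cover all but 1. So r3c1=1.
Step 3. [r4c4∈{3}] r4c4 has the single candidate 3. So r4c4=3.
Step 4. [r1c2∈{4}] only 4 remains possible at r1c2 ⇒ r1c2=4.
Step 5. [r2c3∈{4}] r2c3 has the single candidate 4. So r2c3=4.
Step 6. [r3c4∈{4}] r3c4 has the single candidate 4 ⇒ r3c4=4.
Step 7. [r2c1∈{3}] r2c1 has the single candidate 3 ⇒ r2c1=3.

Answer: 2 4 3 1 / 3 1 4 2 / 1 3 2 4 / 4 2 1 3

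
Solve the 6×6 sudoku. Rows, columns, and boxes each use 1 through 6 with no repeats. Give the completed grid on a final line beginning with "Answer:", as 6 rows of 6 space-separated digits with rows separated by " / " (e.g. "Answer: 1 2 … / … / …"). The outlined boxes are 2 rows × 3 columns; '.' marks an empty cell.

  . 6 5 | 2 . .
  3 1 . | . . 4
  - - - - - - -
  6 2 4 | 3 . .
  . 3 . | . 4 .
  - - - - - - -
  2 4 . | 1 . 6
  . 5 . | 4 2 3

Step 1. [r4c1∈{1,5}] in col 1, 5 fits only at r4c1. So r4c1=5.
Step 2. [r1c6∈{1}] r1c6 is down to just 1. So r1c6=1.
Step 3. [r2c4∈{5,6}] r2c4 is the only open cell in col 4 admitting 5, so r2c4=5.
Step 4. [r6c3∈{1,6}] row 6 places 6 nowhere but r6c3 ⇒ r6c3=6.
Step 5. [r3c6∈{5}] r3c6 has the single candidate 5, so r3c6=5.
Step 6. [r3c5∈{1}] only 1 remains possible at r3c5 ⇒ r3c5=1.
Step 7. [r5c5∈{5}] only 5 remains possible at r5c5 ⇒ r5c5=5.
Step 8. [r1c1∈{4}] r1c1 is down to just 4 ⇒ r1c1=4.
Step 9. [r6c1∈{1}] r6c1 has the single candidate 1 ⇒ r6c1=1.
Step 10. [r4c3∈{1}] r4c3 has the single candidate 1. So r4c3=1.
Step 11. [r4c6∈{2}] r4c6 has the single candidate 2 ⇒ r4c6=2.
Step 12. [r2c3∈{2}] r2c3 is down to just 2. So r2c3=2.
Step 13. [r2c5∈{6}] r2c5 is down to just 6, so r2c5=6.
Step 14. [r1c5∈{3}] nothing but 3 survives at r1c5, so r1c5=3.
Step 15. [r5c3∈{3}] r5c3's peers cover all but 3 ⇒ r5c3=3.
Step 16. [r4c4∈{6}] r4c4's peers cover all but 6 ⇒ r4c4=6.

Answer: 4 6 5 2 3 1 / 3 1 2 5 6 4 / 6 2 4 3 1 5 / 5 3 1 6 4 2 / 2 4 3 1 5 6 / 1 5 6 4 2 3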